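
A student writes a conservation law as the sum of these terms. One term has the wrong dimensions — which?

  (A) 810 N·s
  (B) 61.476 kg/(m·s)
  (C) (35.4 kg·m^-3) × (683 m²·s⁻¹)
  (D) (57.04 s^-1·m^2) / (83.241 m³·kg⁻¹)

Reduce each to base SI dimensions:
  (A) N·s = kg·m·s⁻²·s = kg·m·s⁻¹
  (B) kg·m⁻¹·s⁻¹
  (C) [kg·m⁻³] · [m²·s⁻¹] = kg·m⁻¹·s⁻¹
  (D) [m²·s⁻¹] / [kg⁻¹·m³] = kg·m⁻¹·s⁻¹
All reduce to kg·m⁻¹·s⁻¹ except (A), which is kg·m·s⁻¹.

(A)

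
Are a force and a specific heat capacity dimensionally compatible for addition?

No

Work out the base dimensions of each:
  a force:  [force] = kg·m·s⁻²
  a specific heat capacity:  [specific heat capacity] = m²·s⁻²·K⁻¹
kg·m·s⁻² ≠ m²·s⁻²·K⁻¹, so they cannot be added.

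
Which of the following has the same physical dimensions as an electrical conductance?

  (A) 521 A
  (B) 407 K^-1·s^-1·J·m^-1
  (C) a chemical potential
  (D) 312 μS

Reference: [electrical conductance] = kg⁻¹·m⁻²·s³·A².
Each option:
  (A) A
  (B) J·s⁻¹·m⁻¹·K⁻¹ = N·m·s⁻¹·m⁻¹·K⁻¹ = kg·m·s⁻³·K⁻¹
  (C) [chemical potential] = kg·m²·s⁻²·mol⁻¹
  (D) S = Ω⁻¹ = kg⁻¹·m⁻²·s³·A²  ← same
Only (D) matches kg⁻¹·m⁻²·s³·A².

(D)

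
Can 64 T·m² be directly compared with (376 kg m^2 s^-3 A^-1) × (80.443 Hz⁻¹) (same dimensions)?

Yes

In SI base units:
  64 T·m²:  T·m² = Wb·m⁻²·m² = kg·m²·s⁻²·A⁻¹
  (376 kg m^2 s^-3 A^-1) × (80.443 Hz⁻¹):  [kg·m²·s⁻³·A⁻¹] · [s] = kg·m²·s⁻²·A⁻¹
Both are kg·m²·s⁻²·A⁻¹, so they have the same dimensions and can be added.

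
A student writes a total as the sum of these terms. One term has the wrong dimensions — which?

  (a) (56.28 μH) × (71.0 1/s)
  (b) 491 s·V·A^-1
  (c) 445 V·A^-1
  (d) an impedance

In SI base units:
  (a) [kg·m²·s⁻²·A⁻²] · [s⁻¹] = kg·m²·s⁻³·A⁻²
  (b) V·s·A⁻¹ = J·C⁻¹·s·A⁻¹ = kg·m²·s⁻²·A⁻²
  (c) V·A⁻¹ = J·C⁻¹·A⁻¹ = kg·m²·s⁻³·A⁻²
  (d) [impedance] = kg·m²·s⁻³·A⁻²
All reduce to kg·m²·s⁻³·A⁻² except (b), which is kg·m²·s⁻²·A⁻².

(b)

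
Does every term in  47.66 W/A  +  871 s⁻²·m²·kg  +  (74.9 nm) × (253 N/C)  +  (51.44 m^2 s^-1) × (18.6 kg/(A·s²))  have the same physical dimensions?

Reduce each to base SI dimensions:
  47.66 W/A:  W·A⁻¹ = J·s⁻¹·A⁻¹ = kg·m²·s⁻³·A⁻¹
  871 s⁻²·m²·kg:  kg·m²·s⁻²
  (74.9 nm) × (253 N/C):  [m] · [kg·m·s⁻³·A⁻¹] = kg·m²·s⁻³·A⁻¹
  (51.44 m^2 s^-1) × (18.6 kg/(A·s²)):  [m²·s⁻¹] · [kg·s⁻²·A⁻¹] = kg·m²·s⁻³·A⁻¹
The terms do not share a single dimension (kg·m²·s⁻² vs kg·m²·s⁻³·A⁻¹).

No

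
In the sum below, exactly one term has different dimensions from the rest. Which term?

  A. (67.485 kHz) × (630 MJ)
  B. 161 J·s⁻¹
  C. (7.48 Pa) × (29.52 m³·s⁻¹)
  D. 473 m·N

Reduce each to base SI dimensions:
  A. [s⁻¹] · [kg·m²·s⁻²] = kg·m²·s⁻³
  B. J·s⁻¹ = N·m·s⁻¹ = kg·m²·s⁻³
  C. [kg·m⁻¹·s⁻²] · [m³·s⁻¹] = kg·m²·s⁻³
  D. N·m = kg·m·s⁻²·m = kg·m²·s⁻²
All reduce to kg·m²·s⁻³ except D., which is kg·m²·s⁻².

D.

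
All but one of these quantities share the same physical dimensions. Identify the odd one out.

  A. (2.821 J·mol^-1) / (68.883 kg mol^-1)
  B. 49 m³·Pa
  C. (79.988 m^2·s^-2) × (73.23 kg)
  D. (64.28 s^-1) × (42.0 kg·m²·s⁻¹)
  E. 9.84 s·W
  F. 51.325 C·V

Expand each in SI base units:
  A. [kg·m²·s⁻²·mol⁻¹] / [kg·mol⁻¹] = m²·s⁻²
  B. Pa·m³ = N·m⁻²·m³ = kg·m²·s⁻²
  C. [m²·s⁻²] · [kg] = kg·m²·s⁻²
  D. [s⁻¹] · [kg·m²·s⁻¹] = kg·m²·s⁻²
  E. W·s = J·s⁻¹·s = kg·m²·s⁻²
  F. C·V = s·A·J·C⁻¹ = kg·m²·s⁻²
All reduce to kg·m²·s⁻² except A., which is m²·s⁻².

A.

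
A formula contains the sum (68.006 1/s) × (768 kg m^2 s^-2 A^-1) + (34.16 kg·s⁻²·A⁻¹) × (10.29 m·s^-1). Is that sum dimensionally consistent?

No

Dimensions:
  (68.006 1/s) × (768 kg m^2 s^-2 A^-1):  [s⁻¹] · [kg·m²·s⁻²·A⁻¹] = kg·m²·s⁻³·A⁻¹
  (34.16 kg·s⁻²·A⁻¹) × (10.29 m·s^-1):  [kg·s⁻²·A⁻¹] · [m·s⁻¹] = kg·m·s⁻³·A⁻¹
kg·m²·s⁻³·A⁻¹ ≠ kg·m·s⁻³·A⁻¹, so they cannot be added.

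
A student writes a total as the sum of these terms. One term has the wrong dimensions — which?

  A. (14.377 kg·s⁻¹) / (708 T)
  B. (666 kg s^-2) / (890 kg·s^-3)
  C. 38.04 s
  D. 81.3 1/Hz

A.

Dimensions:
  A. [kg·s⁻¹] / [kg·s⁻²·A⁻¹] = s·A
  B. [kg·s⁻²] / [kg·s⁻³] = s
  C. s
  D. Hz⁻¹ = (s⁻¹)⁻¹ = s
All reduce to s except A., which is s·A.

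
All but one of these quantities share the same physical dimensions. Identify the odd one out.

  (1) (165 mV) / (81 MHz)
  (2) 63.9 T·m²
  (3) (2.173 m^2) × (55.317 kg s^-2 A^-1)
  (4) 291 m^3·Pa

(4)

Reduce each to base SI dimensions:
  (1) [kg·m²·s⁻³·A⁻¹] / [s⁻¹] = kg·m²·s⁻²·A⁻¹
  (2) T·m² = Wb·m⁻²·m² = kg·m²·s⁻²·A⁻¹
  (3) [m²] · [kg·s⁻²·A⁻¹] = kg·m²·s⁻²·A⁻¹
  (4) Pa·m³ = N·m⁻²·m³ = kg·m²·s⁻²
All reduce to kg·m²·s⁻²·A⁻¹ except (4), which is kg·m²·s⁻².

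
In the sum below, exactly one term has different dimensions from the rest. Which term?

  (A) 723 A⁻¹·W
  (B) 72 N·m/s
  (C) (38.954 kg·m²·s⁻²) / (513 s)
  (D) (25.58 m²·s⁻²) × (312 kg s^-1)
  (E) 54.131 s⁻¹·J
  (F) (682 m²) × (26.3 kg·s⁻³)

Reduce each to base SI dimensions:
  (A) W·A⁻¹ = J·s⁻¹·A⁻¹ = kg·m²·s⁻³·A⁻¹
  (B) N·m·s⁻¹ = kg·m·s⁻²·m·s⁻¹ = kg·m²·s⁻³
  (C) [kg·m²·s⁻²] / [s] = kg·m²·s⁻³
  (D) [m²·s⁻²] · [kg·s⁻¹] = kg·m²·s⁻³
  (E) J·s⁻¹ = N·m·s⁻¹ = kg·m²·s⁻³
  (F) [m²] · [kg·s⁻³] = kg·m²·s⁻³
All reduce to kg·m²·s⁻³ except (A), which is kg·m²·s⁻³·A⁻¹.

(A)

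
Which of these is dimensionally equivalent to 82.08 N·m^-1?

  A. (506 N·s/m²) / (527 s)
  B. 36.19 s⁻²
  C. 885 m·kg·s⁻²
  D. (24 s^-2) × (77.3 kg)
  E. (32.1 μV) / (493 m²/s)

D.

Reference: N·m⁻¹ = kg·m·s⁻²·m⁻¹ = kg·s⁻².
Each option:
  A. [kg·m⁻¹·s⁻¹] / [s] = kg·m⁻¹·s⁻²
  B. s⁻²
  C. kg·m·s⁻²
  D. [s⁻²] · [kg] = kg·s⁻²  ← same
  E. [kg·m²·s⁻³·A⁻¹] / [m²·s⁻¹] = kg·s⁻²·A⁻¹
Only D. matches kg·s⁻².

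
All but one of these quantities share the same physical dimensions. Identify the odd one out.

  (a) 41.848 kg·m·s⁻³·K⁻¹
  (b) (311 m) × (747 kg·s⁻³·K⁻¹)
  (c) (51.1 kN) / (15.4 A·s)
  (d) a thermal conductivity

(c)

Reduce each to base SI dimensions:
  (a) kg·m·s⁻³·K⁻¹
  (b) [m] · [kg·s⁻³·K⁻¹] = kg·m·s⁻³·K⁻¹
  (c) [kg·m·s⁻²] / [s·A] = kg·m·s⁻³·A⁻¹
  (d) [thermal conductivity] = kg·m·s⁻³·K⁻¹
All reduce to kg·m·s⁻³·K⁻¹ except (c), which is kg·m·s⁻³·A⁻¹.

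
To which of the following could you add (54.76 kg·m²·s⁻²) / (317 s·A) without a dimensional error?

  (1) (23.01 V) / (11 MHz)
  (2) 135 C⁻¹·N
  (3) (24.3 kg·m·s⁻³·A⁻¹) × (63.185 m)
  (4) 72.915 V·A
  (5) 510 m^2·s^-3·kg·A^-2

(3)

Reference: [kg·m²·s⁻²] / [s·A] = kg·m²·s⁻³·A⁻¹.
Each option:
  (1) [kg·m²·s⁻³·A⁻¹] / [s⁻¹] = kg·m²·s⁻²·A⁻¹
  (2) N·C⁻¹ = kg·m·s⁻²·(s·A)⁻¹ = kg·m·s⁻³·A⁻¹
  (3) [kg·m·s⁻³·A⁻¹] · [m] = kg·m²·s⁻³·A⁻¹  ← same
  (4) V·A = J·C⁻¹·A = kg·m²·s⁻³
  (5) kg·m²·s⁻³·A⁻²
Only (3) matches kg·m²·s⁻³·A⁻¹.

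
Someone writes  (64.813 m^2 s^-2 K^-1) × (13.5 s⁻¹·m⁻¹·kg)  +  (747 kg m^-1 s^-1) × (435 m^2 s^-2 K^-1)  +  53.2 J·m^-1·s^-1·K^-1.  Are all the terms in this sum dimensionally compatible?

Yes

In SI base units:
  (64.813 m^2 s^-2 K^-1) × (13.5 s⁻¹·m⁻¹·kg):  [m²·s⁻²·K⁻¹] · [kg·m⁻¹·s⁻¹] = kg·m·s⁻³·K⁻¹
  (747 kg m^-1 s^-1) × (435 m^2 s^-2 K^-1):  [kg·m⁻¹·s⁻¹] · [m²·s⁻²·K⁻¹] = kg·m·s⁻³·K⁻¹
  53.2 J·m^-1·s^-1·K^-1:  J·s⁻¹·m⁻¹·K⁻¹ = N·m·s⁻¹·m⁻¹·K⁻¹ = kg·m·s⁻³·K⁻¹
Every term reduces to kg·m·s⁻³·K⁻¹.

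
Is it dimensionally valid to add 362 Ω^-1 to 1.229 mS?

Reduce each to base SI dimensions:
  362 Ω^-1:  Ω⁻¹ = (V·A⁻¹)⁻¹ = kg⁻¹·m⁻²·s³·A²
  1.229 mS:  S = Ω⁻¹ = kg⁻¹·m⁻²·s³·A²
Both are kg⁻¹·m⁻²·s³·A², so they have the same dimensions and can be added.

Yes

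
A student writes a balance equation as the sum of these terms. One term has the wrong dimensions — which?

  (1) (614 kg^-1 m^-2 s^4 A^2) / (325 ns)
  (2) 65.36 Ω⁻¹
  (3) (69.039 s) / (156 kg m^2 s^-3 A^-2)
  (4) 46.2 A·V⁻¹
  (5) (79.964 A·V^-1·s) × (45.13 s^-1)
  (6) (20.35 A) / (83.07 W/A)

(3)

Dimensions:
  (1) [kg⁻¹·m⁻²·s⁴·A²] / [s] = kg⁻¹·m⁻²·s³·A²
  (2) Ω⁻¹ = (V·A⁻¹)⁻¹ = kg⁻¹·m⁻²·s³·A²
  (3) [s] / [kg·m²·s⁻³·A⁻²] = kg⁻¹·m⁻²·s⁴·A²
  (4) A·V⁻¹ = A·(J·C⁻¹)⁻¹ = kg⁻¹·m⁻²·s³·A²
  (5) [kg⁻¹·m⁻²·s⁴·A²] · [s⁻¹] = kg⁻¹·m⁻²·s³·A²
  (6) [A] / [kg·m²·s⁻³·A⁻¹] = kg⁻¹·m⁻²·s³·A²
All reduce to kg⁻¹·m⁻²·s³·A² except (3), which is kg⁻¹·m⁻²·s⁴·A².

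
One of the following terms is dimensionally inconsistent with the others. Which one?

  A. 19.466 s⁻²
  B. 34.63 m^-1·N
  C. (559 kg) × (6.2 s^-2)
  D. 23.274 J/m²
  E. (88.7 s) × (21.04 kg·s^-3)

Work out the base dimensions of each:
  A. s⁻²
  B. N·m⁻¹ = kg·m·s⁻²·m⁻¹ = kg·s⁻²
  C. [kg] · [s⁻²] = kg·s⁻²
  D. J·m⁻² = N·m·m⁻² = kg·s⁻²
  E. [s] · [kg·s⁻³] = kg·s⁻²
All reduce to kg·s⁻² except A., which is s⁻².

A.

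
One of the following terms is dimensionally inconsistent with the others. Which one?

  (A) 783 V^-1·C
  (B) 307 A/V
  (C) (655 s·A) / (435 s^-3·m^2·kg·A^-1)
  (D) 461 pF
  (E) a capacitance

Dimensions:
  (A) C·V⁻¹ = s·A·(J·C⁻¹)⁻¹ = kg⁻¹·m⁻²·s⁴·A²
  (B) A·V⁻¹ = A·(J·C⁻¹)⁻¹ = kg⁻¹·m⁻²·s³·A²
  (C) [s·A] / [kg·m²·s⁻³·A⁻¹] = kg⁻¹·m⁻²·s⁴·A²
  (D) F = C·V⁻¹ = kg⁻¹·m⁻²·s⁴·A²
  (E) [capacitance] = kg⁻¹·m⁻²·s⁴·A²
All reduce to kg⁻¹·m⁻²·s⁴·A² except (B), which is kg⁻¹·m⁻²·s³·A².

(B)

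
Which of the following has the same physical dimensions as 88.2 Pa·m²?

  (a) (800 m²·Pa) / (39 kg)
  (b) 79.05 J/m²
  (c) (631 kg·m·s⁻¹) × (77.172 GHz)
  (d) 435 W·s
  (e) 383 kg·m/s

(c)

Reference: Pa·m² = N·m⁻²·m² = kg·m·s⁻².
Each option:
  (a) [kg·m·s⁻²] / [kg] = m·s⁻²
  (b) J·m⁻² = N·m·m⁻² = kg·s⁻²
  (c) [kg·m·s⁻¹] · [s⁻¹] = kg·m·s⁻²  ← same
  (d) W·s = J·s⁻¹·s = kg·m²·s⁻²
  (e) kg·m·s⁻¹
Only (c) matches kg·m·s⁻².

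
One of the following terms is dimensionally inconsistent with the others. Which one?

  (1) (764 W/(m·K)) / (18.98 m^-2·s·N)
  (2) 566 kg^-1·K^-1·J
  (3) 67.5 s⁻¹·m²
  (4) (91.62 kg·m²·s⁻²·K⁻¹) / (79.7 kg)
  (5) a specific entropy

Expand each in SI base units:
  (1) [kg·m·s⁻³·K⁻¹] / [kg·m⁻¹·s⁻¹] = m²·s⁻²·K⁻¹
  (2) J·kg⁻¹·K⁻¹ = N·m·kg⁻¹·K⁻¹ = m²·s⁻²·K⁻¹
  (3) m²·s⁻¹
  (4) [kg·m²·s⁻²·K⁻¹] / [kg] = m²·s⁻²·K⁻¹
  (5) [specific entropy] = m²·s⁻²·K⁻¹
All reduce to m²·s⁻²·K⁻¹ except (3), which is m²·s⁻¹.

(3)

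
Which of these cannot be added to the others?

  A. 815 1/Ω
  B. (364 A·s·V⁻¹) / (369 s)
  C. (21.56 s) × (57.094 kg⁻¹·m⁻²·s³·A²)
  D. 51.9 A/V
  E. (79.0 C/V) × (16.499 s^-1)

C.

Expand each in SI base units:
  A. Ω⁻¹ = (V·A⁻¹)⁻¹ = kg⁻¹·m⁻²·s³·A²
  B. [kg⁻¹·m⁻²·s⁴·A²] / [s] = kg⁻¹·m⁻²·s³·A²
  C. [s] · [kg⁻¹·m⁻²·s³·A²] = kg⁻¹·m⁻²·s⁴·A²
  D. A·V⁻¹ = A·(J·C⁻¹)⁻¹ = kg⁻¹·m⁻²·s³·A²
  E. [kg⁻¹·m⁻²·s⁴·A²] · [s⁻¹] = kg⁻¹·m⁻²·s³·A²
All reduce to kg⁻¹·m⁻²·s³·A² except C., which is kg⁻¹·m⁻²·s⁴·A².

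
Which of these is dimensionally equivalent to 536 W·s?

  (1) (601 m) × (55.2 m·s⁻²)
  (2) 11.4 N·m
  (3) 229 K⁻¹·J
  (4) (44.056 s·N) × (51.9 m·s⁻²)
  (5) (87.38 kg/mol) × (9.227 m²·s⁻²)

Reference: W·s = J·s⁻¹·s = kg·m²·s⁻².
Each option:
  (1) [m] · [m·s⁻²] = m²·s⁻²
  (2) N·m = kg·m·s⁻²·m = kg·m²·s⁻²  ← same
  (3) J·K⁻¹ = N·m·K⁻¹ = kg·m²·s⁻²·K⁻¹
  (4) [kg·m·s⁻¹] · [m·s⁻²] = kg·m²·s⁻³
  (5) [kg·mol⁻¹] · [m²·s⁻²] = kg·m²·s⁻²·mol⁻¹
Only (2) matches kg·m²·s⁻².

(2)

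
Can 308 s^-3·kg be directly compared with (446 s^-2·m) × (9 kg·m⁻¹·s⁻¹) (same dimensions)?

Yes

Work out the base dimensions of each:
  308 s^-3·kg:  kg·s⁻³
  (446 s^-2·m) × (9 kg·m⁻¹·s⁻¹):  [m·s⁻²] · [kg·m⁻¹·s⁻¹] = kg·s⁻³
Both are kg·s⁻³, so they have the same dimensions and can be added.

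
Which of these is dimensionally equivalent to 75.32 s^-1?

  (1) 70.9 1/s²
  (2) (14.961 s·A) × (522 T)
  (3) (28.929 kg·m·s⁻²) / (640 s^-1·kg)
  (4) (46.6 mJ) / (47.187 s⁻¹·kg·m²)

Reference: s⁻¹.
Each option:
  (1) s⁻²
  (2) [s·A] · [kg·s⁻²·A⁻¹] = kg·s⁻¹
  (3) [kg·m·s⁻²] / [kg·s⁻¹] = m·s⁻¹
  (4) [kg·m²·s⁻²] / [kg·m²·s⁻¹] = s⁻¹  ← same
Only (4) matches s⁻¹.

(4)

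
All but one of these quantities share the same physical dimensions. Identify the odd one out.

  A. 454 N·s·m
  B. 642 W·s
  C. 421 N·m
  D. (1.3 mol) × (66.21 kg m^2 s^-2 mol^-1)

Dimensions:
  A. N·m·s = kg·m·s⁻²·m·s = kg·m²·s⁻¹
  B. W·s = J·s⁻¹·s = kg·m²·s⁻²
  C. N·m = kg·m·s⁻²·m = kg·m²·s⁻²
  D. [mol] · [kg·m²·s⁻²·mol⁻¹] = kg·m²·s⁻²
All reduce to kg·m²·s⁻² except A., which is kg·m²·s⁻¹.

A.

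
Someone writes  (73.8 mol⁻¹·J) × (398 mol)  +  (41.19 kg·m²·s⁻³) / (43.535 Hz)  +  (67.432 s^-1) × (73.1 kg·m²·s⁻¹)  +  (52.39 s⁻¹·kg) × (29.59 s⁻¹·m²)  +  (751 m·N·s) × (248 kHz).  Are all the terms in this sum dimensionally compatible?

In SI base units:
  (73.8 mol⁻¹·J) × (398 mol):  [kg·m²·s⁻²·mol⁻¹] · [mol] = kg·m²·s⁻²
  (41.19 kg·m²·s⁻³) / (43.535 Hz):  [kg·m²·s⁻³] / [s⁻¹] = kg·m²·s⁻²
  (67.432 s^-1) × (73.1 kg·m²·s⁻¹):  [s⁻¹] · [kg·m²·s⁻¹] = kg·m²·s⁻²
  (52.39 s⁻¹·kg) × (29.59 s⁻¹·m²):  [kg·s⁻¹] · [m²·s⁻¹] = kg·m²·s⁻²
  (751 m·N·s) × (248 kHz):  [kg·m²·s⁻¹] · [s⁻¹] = kg·m²·s⁻²
Every term reduces to kg·m²·s⁻².

Yes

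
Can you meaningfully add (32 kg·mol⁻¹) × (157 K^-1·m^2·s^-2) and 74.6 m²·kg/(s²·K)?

Work out the base dimensions of each:
  (32 kg·mol⁻¹) × (157 K^-1·m^2·s^-2):  [kg·mol⁻¹] · [m²·s⁻²·K⁻¹] = kg·m²·s⁻²·K⁻¹·mol⁻¹
  74.6 m²·kg/(s²·K):  kg·m²·s⁻²·K⁻¹
kg·m²·s⁻²·K⁻¹·mol⁻¹ ≠ kg·m²·s⁻²·K⁻¹, so they cannot be added.

No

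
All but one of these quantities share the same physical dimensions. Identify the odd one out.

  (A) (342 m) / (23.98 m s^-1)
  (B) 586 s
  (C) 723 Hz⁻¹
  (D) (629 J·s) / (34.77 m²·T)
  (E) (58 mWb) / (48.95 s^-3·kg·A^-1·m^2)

Work out the base dimensions of each:
  (A) [m] / [m·s⁻¹] = s
  (B) s
  (C) Hz⁻¹ = (s⁻¹)⁻¹ = s
  (D) [kg·m²·s⁻¹] / [kg·m²·s⁻²·A⁻¹] = s·A
  (E) [kg·m²·s⁻²·A⁻¹] / [kg·m²·s⁻³·A⁻¹] = s
All reduce to s except (D), which is s·A.

(D)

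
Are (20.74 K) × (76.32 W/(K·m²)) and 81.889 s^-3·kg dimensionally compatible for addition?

Work out the base dimensions of each:
  (20.74 K) × (76.32 W/(K·m²)):  [K] · [kg·s⁻³·K⁻¹] = kg·s⁻³
  81.889 s^-3·kg:  kg·s⁻³
Both are kg·s⁻³, so they have the same dimensions and can be added.

Yes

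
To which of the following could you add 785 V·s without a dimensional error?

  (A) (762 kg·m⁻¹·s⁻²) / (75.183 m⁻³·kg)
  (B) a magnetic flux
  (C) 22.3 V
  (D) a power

Reference: V·s = J·C⁻¹·s = kg·m²·s⁻²·A⁻¹.
Each option:
  (A) [kg·m⁻¹·s⁻²] / [kg·m⁻³] = m²·s⁻²
  (B) [magnetic flux] = kg·m²·s⁻²·A⁻¹  ← same
  (C) V = J·C⁻¹ = kg·m²·s⁻³·A⁻¹
  (D) [power] = kg·m²·s⁻³
Only (B) matches kg·m²·s⁻²·A⁻¹.

(B)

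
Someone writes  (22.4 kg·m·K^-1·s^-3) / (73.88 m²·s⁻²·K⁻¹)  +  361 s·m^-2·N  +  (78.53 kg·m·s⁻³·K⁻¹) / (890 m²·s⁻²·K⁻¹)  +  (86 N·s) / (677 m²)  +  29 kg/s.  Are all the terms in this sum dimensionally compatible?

No

Work out the base dimensions of each:
  (22.4 kg·m·K^-1·s^-3) / (73.88 m²·s⁻²·K⁻¹):  [kg·m·s⁻³·K⁻¹] / [m²·s⁻²·K⁻¹] = kg·m⁻¹·s⁻¹
  361 s·m^-2·N:  N·s·m⁻² = kg·m·s⁻²·s·m⁻² = kg·m⁻¹·s⁻¹
  (78.53 kg·m·s⁻³·K⁻¹) / (890 m²·s⁻²·K⁻¹):  [kg·m·s⁻³·K⁻¹] / [m²·s⁻²·K⁻¹] = kg·m⁻¹·s⁻¹
  (86 N·s) / (677 m²):  [kg·m·s⁻¹] / [m²] = kg·m⁻¹·s⁻¹
  29 kg/s:  kg·s⁻¹
The terms do not share a single dimension (kg·m⁻¹·s⁻¹ vs kg·s⁻¹).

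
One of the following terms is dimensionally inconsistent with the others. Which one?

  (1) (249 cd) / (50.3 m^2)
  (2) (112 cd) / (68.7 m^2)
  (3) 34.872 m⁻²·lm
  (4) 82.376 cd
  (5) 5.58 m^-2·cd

(4)

Reduce each to base SI dimensions:
  (1) [cd] / [m²] = m⁻²·cd
  (2) [cd] / [m²] = m⁻²·cd
  (3) lm·m⁻² = cd·m⁻² = m⁻²·cd
  (4) cd
  (5) cd·m⁻² = m⁻²·cd
All reduce to m⁻²·cd except (4), which is cd.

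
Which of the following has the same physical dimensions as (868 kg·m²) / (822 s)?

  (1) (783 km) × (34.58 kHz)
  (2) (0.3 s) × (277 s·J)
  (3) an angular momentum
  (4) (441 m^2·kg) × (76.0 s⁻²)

Reference: [kg·m²] / [s] = kg·m²·s⁻¹.
Each option:
  (1) [m] · [s⁻¹] = m·s⁻¹
  (2) [s] · [kg·m²·s⁻¹] = kg·m²
  (3) [angular momentum] = kg·m²·s⁻¹  ← same
  (4) [kg·m²] · [s⁻²] = kg·m²·s⁻²
Only (3) matches kg·m²·s⁻¹.

(3)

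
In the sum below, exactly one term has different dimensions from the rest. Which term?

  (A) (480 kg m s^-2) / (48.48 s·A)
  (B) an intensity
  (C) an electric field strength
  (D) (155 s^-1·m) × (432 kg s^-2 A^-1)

(B)

Work out the base dimensions of each:
  (A) [kg·m·s⁻²] / [s·A] = kg·m·s⁻³·A⁻¹
  (B) [intensity] = kg·s⁻³
  (C) [electric field strength] = kg·m·s⁻³·A⁻¹
  (D) [m·s⁻¹] · [kg·s⁻²·A⁻¹] = kg·m·s⁻³·A⁻¹
All reduce to kg·m·s⁻³·A⁻¹ except (B), which is kg·s⁻³.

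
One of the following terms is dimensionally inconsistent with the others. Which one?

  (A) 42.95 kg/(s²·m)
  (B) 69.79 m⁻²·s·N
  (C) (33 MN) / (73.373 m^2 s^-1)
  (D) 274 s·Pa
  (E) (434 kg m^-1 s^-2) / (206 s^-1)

(A)

Dimensions:
  (A) kg·m⁻¹·s⁻²
  (B) N·s·m⁻² = kg·m·s⁻²·s·m⁻² = kg·m⁻¹·s⁻¹
  (C) [kg·m·s⁻²] / [m²·s⁻¹] = kg·m⁻¹·s⁻¹
  (D) Pa·s = N·m⁻²·s = kg·m⁻¹·s⁻¹
  (E) [kg·m⁻¹·s⁻²] / [s⁻¹] = kg·m⁻¹·s⁻¹
All reduce to kg·m⁻¹·s⁻¹ except (A), which is kg·m⁻¹·s⁻².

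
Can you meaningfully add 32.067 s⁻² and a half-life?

Dimensions:
  32.067 s⁻²:  s⁻²
  a half-life:  [half-life] = s
s⁻² ≠ s, so they cannot be added.

No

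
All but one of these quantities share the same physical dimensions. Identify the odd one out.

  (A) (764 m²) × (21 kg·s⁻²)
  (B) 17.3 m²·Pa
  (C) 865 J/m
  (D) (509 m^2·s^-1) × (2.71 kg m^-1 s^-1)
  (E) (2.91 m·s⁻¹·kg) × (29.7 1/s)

Expand each in SI base units:
  (A) [m²] · [kg·s⁻²] = kg·m²·s⁻²
  (B) Pa·m² = N·m⁻²·m² = kg·m·s⁻²
  (C) J·m⁻¹ = N·m·m⁻¹ = kg·m·s⁻²
  (D) [m²·s⁻¹] · [kg·m⁻¹·s⁻¹] = kg·m·s⁻²
  (E) [kg·m·s⁻¹] · [s⁻¹] = kg·m·s⁻²
All reduce to kg·m·s⁻² except (A), which is kg·m²·s⁻².

(A)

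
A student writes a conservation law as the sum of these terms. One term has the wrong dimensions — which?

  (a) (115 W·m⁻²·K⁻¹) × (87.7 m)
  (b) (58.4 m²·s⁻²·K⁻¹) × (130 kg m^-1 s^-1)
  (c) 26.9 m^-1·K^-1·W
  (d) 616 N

(d)

Expand each in SI base units:
  (a) [kg·s⁻³·K⁻¹] · [m] = kg·m·s⁻³·K⁻¹
  (b) [m²·s⁻²·K⁻¹] · [kg·m⁻¹·s⁻¹] = kg·m·s⁻³·K⁻¹
  (c) W·m⁻¹·K⁻¹ = J·s⁻¹·m⁻¹·K⁻¹ = kg·m·s⁻³·K⁻¹
  (d) N = kg·m·s⁻²
All reduce to kg·m·s⁻³·K⁻¹ except (d), which is kg·m·s⁻².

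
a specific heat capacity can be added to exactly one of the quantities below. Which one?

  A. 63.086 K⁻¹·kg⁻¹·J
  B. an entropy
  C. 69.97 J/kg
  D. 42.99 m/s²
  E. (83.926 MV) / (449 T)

A.

Reference: [specific heat capacity] = m²·s⁻²·K⁻¹.
Each option:
  A. J·kg⁻¹·K⁻¹ = N·m·kg⁻¹·K⁻¹ = m²·s⁻²·K⁻¹  ← same
  B. [entropy] = kg·m²·s⁻²·K⁻¹
  C. J·kg⁻¹ = N·m·kg⁻¹ = m²·s⁻²
  D. m·s⁻²
  E. [kg·m²·s⁻³·A⁻¹] / [kg·s⁻²·A⁻¹] = m²·s⁻¹
Only A. matches m²·s⁻²·K⁻¹.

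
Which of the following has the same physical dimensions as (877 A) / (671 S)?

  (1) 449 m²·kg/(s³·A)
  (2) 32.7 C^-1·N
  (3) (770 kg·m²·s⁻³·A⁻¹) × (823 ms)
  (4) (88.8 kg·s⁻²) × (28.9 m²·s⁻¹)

Reference: [A] / [kg⁻¹·m⁻²·s³·A²] = kg·m²·s⁻³·A⁻¹.
Each option:
  (1) kg·m²·s⁻³·A⁻¹  ← same
  (2) N·C⁻¹ = kg·m·s⁻²·(s·A)⁻¹ = kg·m·s⁻³·A⁻¹
  (3) [kg·m²·s⁻³·A⁻¹] · [s] = kg·m²·s⁻²·A⁻¹
  (4) [kg·s⁻²] · [m²·s⁻¹] = kg·m²·s⁻³
Only (1) matches kg·m²·s⁻³·A⁻¹.

(1)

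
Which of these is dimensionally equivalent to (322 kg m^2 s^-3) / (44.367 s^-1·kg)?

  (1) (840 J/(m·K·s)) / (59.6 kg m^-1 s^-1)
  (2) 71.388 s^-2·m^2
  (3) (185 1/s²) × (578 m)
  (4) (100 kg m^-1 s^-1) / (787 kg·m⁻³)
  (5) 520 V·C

Reference: [kg·m²·s⁻³] / [kg·s⁻¹] = m²·s⁻².
Each option:
  (1) [kg·m·s⁻³·K⁻¹] / [kg·m⁻¹·s⁻¹] = m²·s⁻²·K⁻¹
  (2) m²·s⁻²  ← same
  (3) [s⁻²] · [m] = m·s⁻²
  (4) [kg·m⁻¹·s⁻¹] / [kg·m⁻³] = m²·s⁻¹
  (5) C·V = s·A·J·C⁻¹ = kg·m²·s⁻²
Only (2) matches m²·s⁻².

(2)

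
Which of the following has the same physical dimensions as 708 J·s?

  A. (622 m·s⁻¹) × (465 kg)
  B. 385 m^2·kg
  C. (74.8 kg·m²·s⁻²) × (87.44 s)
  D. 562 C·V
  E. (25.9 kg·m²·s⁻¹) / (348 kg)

Reference: J·s = N·m·s = kg·m²·s⁻¹.
Each option:
  A. [m·s⁻¹] · [kg] = kg·m·s⁻¹
  B. kg·m²
  C. [kg·m²·s⁻²] · [s] = kg·m²·s⁻¹  ← same
  D. C·V = s·A·J·C⁻¹ = kg·m²·s⁻²
  E. [kg·m²·s⁻¹] / [kg] = m²·s⁻¹
Only C. matches kg·m²·s⁻¹.

C.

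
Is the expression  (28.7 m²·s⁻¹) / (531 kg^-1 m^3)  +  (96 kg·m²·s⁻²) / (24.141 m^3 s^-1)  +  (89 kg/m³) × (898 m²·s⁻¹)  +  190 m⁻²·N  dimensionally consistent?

Work out the base dimensions of each:
  (28.7 m²·s⁻¹) / (531 kg^-1 m^3):  [m²·s⁻¹] / [kg⁻¹·m³] = kg·m⁻¹·s⁻¹
  (96 kg·m²·s⁻²) / (24.141 m^3 s^-1):  [kg·m²·s⁻²] / [m³·s⁻¹] = kg·m⁻¹·s⁻¹
  (89 kg/m³) × (898 m²·s⁻¹):  [kg·m⁻³] · [m²·s⁻¹] = kg·m⁻¹·s⁻¹
  190 m⁻²·N:  N·m⁻² = kg·m·s⁻²·m⁻² = kg·m⁻¹·s⁻²
The terms do not share a single dimension (kg·m⁻¹·s⁻² vs kg·m⁻¹·s⁻¹).

No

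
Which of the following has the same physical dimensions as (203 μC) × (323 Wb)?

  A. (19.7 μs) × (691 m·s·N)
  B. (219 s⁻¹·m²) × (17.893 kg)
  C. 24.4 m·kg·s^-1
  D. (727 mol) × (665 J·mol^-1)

B.

Reference: [s·A] · [kg·m²·s⁻²·A⁻¹] = kg·m²·s⁻¹.
Each option:
  A. [s] · [kg·m²·s⁻¹] = kg·m²
  B. [m²·s⁻¹] · [kg] = kg·m²·s⁻¹  ← same
  C. kg·m·s⁻¹
  D. [mol] · [kg·m²·s⁻²·mol⁻¹] = kg·m²·s⁻²
Only B. matches kg·m²·s⁻¹.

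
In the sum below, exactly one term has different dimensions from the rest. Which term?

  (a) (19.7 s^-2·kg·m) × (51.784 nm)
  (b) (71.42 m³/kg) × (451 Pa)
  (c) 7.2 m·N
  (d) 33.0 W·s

(b)

In SI base units:
  (a) [kg·m·s⁻²] · [m] = kg·m²·s⁻²
  (b) [kg⁻¹·m³] · [kg·m⁻¹·s⁻²] = m²·s⁻²
  (c) N·m = kg·m·s⁻²·m = kg·m²·s⁻²
  (d) W·s = J·s⁻¹·s = kg·m²·s⁻²
All reduce to kg·m²·s⁻² except (b), which is m²·s⁻².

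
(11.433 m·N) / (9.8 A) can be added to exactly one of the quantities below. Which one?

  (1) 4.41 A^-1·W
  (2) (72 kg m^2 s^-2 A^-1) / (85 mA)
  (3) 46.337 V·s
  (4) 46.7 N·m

(3)

Reference: [kg·m²·s⁻²] / [A] = kg·m²·s⁻²·A⁻¹.
Each option:
  (1) W·A⁻¹ = J·s⁻¹·A⁻¹ = kg·m²·s⁻³·A⁻¹
  (2) [kg·m²·s⁻²·A⁻¹] / [A] = kg·m²·s⁻²·A⁻²
  (3) V·s = J·C⁻¹·s = kg·m²·s⁻²·A⁻¹  ← same
  (4) N·m = kg·m·s⁻²·m = kg·m²·s⁻²
Only (3) matches kg·m²·s⁻²·A⁻¹.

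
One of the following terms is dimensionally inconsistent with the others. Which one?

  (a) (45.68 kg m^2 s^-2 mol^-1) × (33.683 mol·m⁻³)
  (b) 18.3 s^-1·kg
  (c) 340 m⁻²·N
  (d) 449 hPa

Work out the base dimensions of each:
  (a) [kg·m²·s⁻²·mol⁻¹] · [m⁻³·mol] = kg·m⁻¹·s⁻²
  (b) kg·s⁻¹
  (c) N·m⁻² = kg·m·s⁻²·m⁻² = kg·m⁻¹·s⁻²
  (d) Pa = N·m⁻² = kg·m⁻¹·s⁻²
All reduce to kg·m⁻¹·s⁻² except (b), which is kg·s⁻¹.

(b)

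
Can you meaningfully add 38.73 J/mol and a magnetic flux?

No

Dimensions:
  38.73 J/mol:  J·mol⁻¹ = N·m·mol⁻¹ = kg·m²·s⁻²·mol⁻¹
  a magnetic flux:  [magnetic flux] = kg·m²·s⁻²·A⁻¹
kg·m²·s⁻²·mol⁻¹ ≠ kg·m²·s⁻²·A⁻¹, so they cannot be added.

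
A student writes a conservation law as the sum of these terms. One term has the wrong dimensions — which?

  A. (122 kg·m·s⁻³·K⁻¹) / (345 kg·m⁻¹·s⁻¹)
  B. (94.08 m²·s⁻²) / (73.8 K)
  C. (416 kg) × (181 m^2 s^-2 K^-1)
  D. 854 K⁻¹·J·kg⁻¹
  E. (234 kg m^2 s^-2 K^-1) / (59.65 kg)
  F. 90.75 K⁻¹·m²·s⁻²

In SI base units:
  A. [kg·m·s⁻³·K⁻¹] / [kg·m⁻¹·s⁻¹] = m²·s⁻²·K⁻¹
  B. [m²·s⁻²] / [K] = m²·s⁻²·K⁻¹
  C. [kg] · [m²·s⁻²·K⁻¹] = kg·m²·s⁻²·K⁻¹
  D. J·kg⁻¹·K⁻¹ = N·m·kg⁻¹·K⁻¹ = m²·s⁻²·K⁻¹
  E. [kg·m²·s⁻²·K⁻¹] / [kg] = m²·s⁻²·K⁻¹
  F. m²·s⁻²·K⁻¹
All reduce to m²·s⁻²·K⁻¹ except C., which is kg·m²·s⁻²·K⁻¹.

C.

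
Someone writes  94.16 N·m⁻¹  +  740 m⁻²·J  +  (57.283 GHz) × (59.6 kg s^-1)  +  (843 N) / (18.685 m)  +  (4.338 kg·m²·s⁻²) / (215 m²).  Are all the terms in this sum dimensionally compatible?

Yes

Work out the base dimensions of each:
  94.16 N·m⁻¹:  N·m⁻¹ = kg·m·s⁻²·m⁻¹ = kg·s⁻²
  740 m⁻²·J:  J·m⁻² = N·m·m⁻² = kg·s⁻²
  (57.283 GHz) × (59.6 kg s^-1):  [s⁻¹] · [kg·s⁻¹] = kg·s⁻²
  (843 N) / (18.685 m):  [kg·m·s⁻²] / [m] = kg·s⁻²
  (4.338 kg·m²·s⁻²) / (215 m²):  [kg·m²·s⁻²] / [m²] = kg·s⁻²
Every term reduces to kg·s⁻².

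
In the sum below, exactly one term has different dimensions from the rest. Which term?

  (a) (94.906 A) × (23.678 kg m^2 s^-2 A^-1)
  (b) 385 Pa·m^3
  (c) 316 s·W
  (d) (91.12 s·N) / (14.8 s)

Work out the base dimensions of each:
  (a) [A] · [kg·m²·s⁻²·A⁻¹] = kg·m²·s⁻²
  (b) Pa·m³ = N·m⁻²·m³ = kg·m²·s⁻²
  (c) W·s = J·s⁻¹·s = kg·m²·s⁻²
  (d) [kg·m·s⁻¹] / [s] = kg·m·s⁻²
All reduce to kg·m²·s⁻² except (d), which is kg·m·s⁻².

(d)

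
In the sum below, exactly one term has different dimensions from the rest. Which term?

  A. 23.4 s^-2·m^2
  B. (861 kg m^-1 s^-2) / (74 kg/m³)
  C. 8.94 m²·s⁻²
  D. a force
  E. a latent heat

D.

Expand each in SI base units:
  A. m²·s⁻²
  B. [kg·m⁻¹·s⁻²] / [kg·m⁻³] = m²·s⁻²
  C. m²·s⁻²
  D. [force] = kg·m·s⁻²
  E. [latent heat] = m²·s⁻²
All reduce to m²·s⁻² except D., which is kg·m·s⁻².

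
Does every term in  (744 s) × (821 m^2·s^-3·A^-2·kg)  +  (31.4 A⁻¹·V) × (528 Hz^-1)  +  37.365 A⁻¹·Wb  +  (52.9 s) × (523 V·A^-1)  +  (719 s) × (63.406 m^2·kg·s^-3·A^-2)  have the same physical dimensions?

Yes

Reduce each to base SI dimensions:
  (744 s) × (821 m^2·s^-3·A^-2·kg):  [s] · [kg·m²·s⁻³·A⁻²] = kg·m²·s⁻²·A⁻²
  (31.4 A⁻¹·V) × (528 Hz^-1):  [kg·m²·s⁻³·A⁻²] · [s] = kg·m²·s⁻²·A⁻²
  37.365 A⁻¹·Wb:  Wb·A⁻¹ = V·s·A⁻¹ = kg·m²·s⁻²·A⁻²
  (52.9 s) × (523 V·A^-1):  [s] · [kg·m²·s⁻³·A⁻²] = kg·m²·s⁻²·A⁻²
  (719 s) × (63.406 m^2·kg·s^-3·A^-2):  [s] · [kg·m²·s⁻³·A⁻²] = kg·m²·s⁻²·A⁻²
Every term reduces to kg·m²·s⁻²·A⁻².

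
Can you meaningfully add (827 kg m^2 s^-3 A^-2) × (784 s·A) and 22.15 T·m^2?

Yes

In SI base units:
  (827 kg m^2 s^-3 A^-2) × (784 s·A):  [kg·m²·s⁻³·A⁻²] · [s·A] = kg·m²·s⁻²·A⁻¹
  22.15 T·m^2:  T·m² = Wb·m⁻²·m² = kg·m²·s⁻²·A⁻¹
Both are kg·m²·s⁻²·A⁻¹, so they have the same dimensions and can be added.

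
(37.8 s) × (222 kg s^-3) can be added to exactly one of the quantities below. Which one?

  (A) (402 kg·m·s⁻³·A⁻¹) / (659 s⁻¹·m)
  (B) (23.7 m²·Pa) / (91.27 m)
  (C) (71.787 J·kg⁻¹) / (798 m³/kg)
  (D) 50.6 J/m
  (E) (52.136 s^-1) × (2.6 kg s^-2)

Reference: [s] · [kg·s⁻³] = kg·s⁻².
Each option:
  (A) [kg·m·s⁻³·A⁻¹] / [m·s⁻¹] = kg·s⁻²·A⁻¹
  (B) [kg·m·s⁻²] / [m] = kg·s⁻²  ← same
  (C) [m²·s⁻²] / [kg⁻¹·m³] = kg·m⁻¹·s⁻²
  (D) J·m⁻¹ = N·m·m⁻¹ = kg·m·s⁻²
  (E) [s⁻¹] · [kg·s⁻²] = kg·s⁻³
Only (B) matches kg·s⁻².

(B)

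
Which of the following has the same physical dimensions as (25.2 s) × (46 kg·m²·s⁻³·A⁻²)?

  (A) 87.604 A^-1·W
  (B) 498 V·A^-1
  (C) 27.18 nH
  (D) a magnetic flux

(C)

Reference: [s] · [kg·m²·s⁻³·A⁻²] = kg·m²·s⁻²·A⁻².
Each option:
  (A) W·A⁻¹ = J·s⁻¹·A⁻¹ = kg·m²·s⁻³·A⁻¹
  (B) V·A⁻¹ = J·C⁻¹·A⁻¹ = kg·m²·s⁻³·A⁻²
  (C) H = V·s·A⁻¹ = kg·m²·s⁻²·A⁻²  ← same
  (D) [magnetic flux] = kg·m²·s⁻²·A⁻¹
Only (C) matches kg·m²·s⁻²·A⁻².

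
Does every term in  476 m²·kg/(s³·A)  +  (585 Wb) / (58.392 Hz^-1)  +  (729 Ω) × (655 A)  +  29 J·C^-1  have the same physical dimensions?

Reduce each to base SI dimensions:
  476 m²·kg/(s³·A):  kg·m²·s⁻³·A⁻¹
  (585 Wb) / (58.392 Hz^-1):  [kg·m²·s⁻²·A⁻¹] / [s] = kg·m²·s⁻³·A⁻¹
  (729 Ω) × (655 A):  [kg·m²·s⁻³·A⁻²] · [A] = kg·m²·s⁻³·A⁻¹
  29 J·C^-1:  J·C⁻¹ = N·m·(s·A)⁻¹ = kg·m²·s⁻³·A⁻¹
Every term reduces to kg·m²·s⁻³·A⁻¹.

Yes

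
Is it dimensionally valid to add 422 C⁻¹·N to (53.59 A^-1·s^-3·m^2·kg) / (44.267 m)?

Expand each in SI base units:
  422 C⁻¹·N:  N·C⁻¹ = kg·m·s⁻²·(s·A)⁻¹ = kg·m·s⁻³·A⁻¹
  (53.59 A^-1·s^-3·m^2·kg) / (44.267 m):  [kg·m²·s⁻³·A⁻¹] / [m] = kg·m·s⁻³·A⁻¹
Both are kg·m·s⁻³·A⁻¹, so they have the same dimensions and can be added.

Yes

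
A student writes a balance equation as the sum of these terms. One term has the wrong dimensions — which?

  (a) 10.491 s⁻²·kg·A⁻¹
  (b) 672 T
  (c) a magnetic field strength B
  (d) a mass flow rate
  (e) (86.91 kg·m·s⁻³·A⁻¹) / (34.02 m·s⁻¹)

(d)

Expand each in SI base units:
  (a) kg·s⁻²·A⁻¹
  (b) T = Wb·m⁻² = kg·s⁻²·A⁻¹
  (c) [magnetic field strength B] = kg·s⁻²·A⁻¹
  (d) [mass flow rate] = kg·s⁻¹
  (e) [kg·m·s⁻³·A⁻¹] / [m·s⁻¹] = kg·s⁻²·A⁻¹
All reduce to kg·s⁻²·A⁻¹ except (d), which is kg·s⁻¹.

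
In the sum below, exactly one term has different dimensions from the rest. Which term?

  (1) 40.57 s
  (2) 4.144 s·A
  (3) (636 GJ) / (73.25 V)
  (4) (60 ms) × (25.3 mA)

(1)

In SI base units:
  (1) s
  (2) A·s = s·A
  (3) [kg·m²·s⁻²] / [kg·m²·s⁻³·A⁻¹] = s·A
  (4) [s] · [A] = s·A
All reduce to s·A except (1), which is s.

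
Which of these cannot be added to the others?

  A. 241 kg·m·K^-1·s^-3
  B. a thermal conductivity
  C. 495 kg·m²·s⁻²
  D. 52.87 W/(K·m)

C.

Dimensions:
  A. kg·m·s⁻³·K⁻¹
  B. [thermal conductivity] = kg·m·s⁻³·K⁻¹
  C. kg·m²·s⁻²
  D. W·m⁻¹·K⁻¹ = J·s⁻¹·m⁻¹·K⁻¹ = kg·m·s⁻³·K⁻¹
All reduce to kg·m·s⁻³·K⁻¹ except C., which is kg·m²·s⁻².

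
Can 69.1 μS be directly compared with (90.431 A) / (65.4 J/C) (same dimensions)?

Expand each in SI base units:
  69.1 μS:  S = Ω⁻¹ = kg⁻¹·m⁻²·s³·A²
  (90.431 A) / (65.4 J/C):  [A] / [kg·m²·s⁻³·A⁻¹] = kg⁻¹·m⁻²·s³·A²
Both are kg⁻¹·m⁻²·s³·A², so they have the same dimensions and can be added.

Yes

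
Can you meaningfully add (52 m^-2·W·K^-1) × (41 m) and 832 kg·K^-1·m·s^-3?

Yes

Reduce each to base SI dimensions:
  (52 m^-2·W·K^-1) × (41 m):  [kg·s⁻³·K⁻¹] · [m] = kg·m·s⁻³·K⁻¹
  832 kg·K^-1·m·s^-3:  kg·m·s⁻³·K⁻¹
Both are kg·m·s⁻³·K⁻¹, so they have the same dimensions and can be added.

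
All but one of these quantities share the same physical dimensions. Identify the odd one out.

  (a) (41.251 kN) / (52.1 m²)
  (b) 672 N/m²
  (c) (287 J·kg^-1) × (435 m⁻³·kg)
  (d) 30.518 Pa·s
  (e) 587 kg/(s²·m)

(d)

In SI base units:
  (a) [kg·m·s⁻²] / [m²] = kg·m⁻¹·s⁻²
  (b) N·m⁻² = kg·m·s⁻²·m⁻² = kg·m⁻¹·s⁻²
  (c) [m²·s⁻²] · [kg·m⁻³] = kg·m⁻¹·s⁻²
  (d) Pa·s = N·m⁻²·s = kg·m⁻¹·s⁻¹
  (e) kg·m⁻¹·s⁻²
All reduce to kg·m⁻¹·s⁻² except (d), which is kg·m⁻¹·s⁻¹.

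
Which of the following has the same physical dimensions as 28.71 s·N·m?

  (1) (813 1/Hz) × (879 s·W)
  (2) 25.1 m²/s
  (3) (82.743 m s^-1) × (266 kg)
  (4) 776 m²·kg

Reference: N·m·s = kg·m·s⁻²·m·s = kg·m²·s⁻¹.
Each option:
  (1) [s] · [kg·m²·s⁻²] = kg·m²·s⁻¹  ← same
  (2) m²·s⁻¹
  (3) [m·s⁻¹] · [kg] = kg·m·s⁻¹
  (4) kg·m²
Only (1) matches kg·m²·s⁻¹.

(1)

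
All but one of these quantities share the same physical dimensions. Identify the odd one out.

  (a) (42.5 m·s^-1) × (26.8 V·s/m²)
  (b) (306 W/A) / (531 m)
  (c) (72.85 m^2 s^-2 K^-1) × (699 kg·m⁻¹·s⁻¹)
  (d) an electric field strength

Expand each in SI base units:
  (a) [m·s⁻¹] · [kg·s⁻²·A⁻¹] = kg·m·s⁻³·A⁻¹
  (b) [kg·m²·s⁻³·A⁻¹] / [m] = kg·m·s⁻³·A⁻¹
  (c) [m²·s⁻²·K⁻¹] · [kg·m⁻¹·s⁻¹] = kg·m·s⁻³·K⁻¹
  (d) [electric field strength] = kg·m·s⁻³·A⁻¹
All reduce to kg·m·s⁻³·A⁻¹ except (c), which is kg·m·s⁻³·K⁻¹.

(c)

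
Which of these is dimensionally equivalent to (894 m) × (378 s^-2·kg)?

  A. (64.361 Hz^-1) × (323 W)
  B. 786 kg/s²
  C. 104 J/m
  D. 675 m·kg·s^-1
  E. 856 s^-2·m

Reference: [m] · [kg·s⁻²] = kg·m·s⁻².
Each option:
  A. [s] · [kg·m²·s⁻³] = kg·m²·s⁻²
  B. kg·s⁻²
  C. J·m⁻¹ = N·m·m⁻¹ = kg·m·s⁻²  ← same
  D. kg·m·s⁻¹
  E. m·s⁻²
Only C. matches kg·m·s⁻².

C.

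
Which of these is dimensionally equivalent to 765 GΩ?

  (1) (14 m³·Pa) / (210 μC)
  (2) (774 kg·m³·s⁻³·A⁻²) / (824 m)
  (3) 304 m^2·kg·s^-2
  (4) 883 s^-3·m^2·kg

(2)

Reference: Ω = V·A⁻¹ = kg·m²·s⁻³·A⁻².
Each option:
  (1) [kg·m²·s⁻²] / [s·A] = kg·m²·s⁻³·A⁻¹
  (2) [kg·m³·s⁻³·A⁻²] / [m] = kg·m²·s⁻³·A⁻²  ← same
  (3) kg·m²·s⁻²
  (4) kg·m²·s⁻³
Only (2) matches kg·m²·s⁻³·A⁻².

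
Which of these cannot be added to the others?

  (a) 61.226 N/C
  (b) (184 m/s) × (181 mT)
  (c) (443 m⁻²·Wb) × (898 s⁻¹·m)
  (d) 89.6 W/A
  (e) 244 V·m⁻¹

Reduce each to base SI dimensions:
  (a) N·C⁻¹ = kg·m·s⁻²·(s·A)⁻¹ = kg·m·s⁻³·A⁻¹
  (b) [m·s⁻¹] · [kg·s⁻²·A⁻¹] = kg·m·s⁻³·A⁻¹
  (c) [kg·s⁻²·A⁻¹] · [m·s⁻¹] = kg·m·s⁻³·A⁻¹
  (d) W·A⁻¹ = J·s⁻¹·A⁻¹ = kg·m²·s⁻³·A⁻¹
  (e) V·m⁻¹ = J·C⁻¹·m⁻¹ = kg·m·s⁻³·A⁻¹
All reduce to kg·m·s⁻³·A⁻¹ except (d), which is kg·m²·s⁻³·A⁻¹.

(d)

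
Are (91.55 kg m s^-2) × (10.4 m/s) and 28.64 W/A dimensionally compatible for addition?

Work out the base dimensions of each:
  (91.55 kg m s^-2) × (10.4 m/s):  [kg·m·s⁻²] · [m·s⁻¹] = kg·m²·s⁻³
  28.64 W/A:  W·A⁻¹ = J·s⁻¹·A⁻¹ = kg·m²·s⁻³·A⁻¹
kg·m²·s⁻³ ≠ kg·m²·s⁻³·A⁻¹, so they cannot be added.

No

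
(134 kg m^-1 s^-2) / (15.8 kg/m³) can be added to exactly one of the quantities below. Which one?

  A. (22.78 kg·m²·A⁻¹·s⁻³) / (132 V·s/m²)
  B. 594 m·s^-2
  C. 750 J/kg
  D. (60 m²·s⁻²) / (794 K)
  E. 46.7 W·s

Reference: [kg·m⁻¹·s⁻²] / [kg·m⁻³] = m²·s⁻².
Each option:
  A. [kg·m²·s⁻³·A⁻¹] / [kg·s⁻²·A⁻¹] = m²·s⁻¹
  B. m·s⁻²
  C. J·kg⁻¹ = N·m·kg⁻¹ = m²·s⁻²  ← same
  D. [m²·s⁻²] / [K] = m²·s⁻²·K⁻¹
  E. W·s = J·s⁻¹·s = kg·m²·s⁻²
Only C. matches m²·s⁻².

C.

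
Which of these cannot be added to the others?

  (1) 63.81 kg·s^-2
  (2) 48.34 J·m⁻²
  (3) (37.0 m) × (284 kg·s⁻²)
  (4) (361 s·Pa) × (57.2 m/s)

(3)

Work out the base dimensions of each:
  (1) kg·s⁻²
  (2) J·m⁻² = N·m·m⁻² = kg·s⁻²
  (3) [m] · [kg·s⁻²] = kg·m·s⁻²
  (4) [kg·m⁻¹·s⁻¹] · [m·s⁻¹] = kg·s⁻²
All reduce to kg·s⁻² except (3), which is kg·m·s⁻².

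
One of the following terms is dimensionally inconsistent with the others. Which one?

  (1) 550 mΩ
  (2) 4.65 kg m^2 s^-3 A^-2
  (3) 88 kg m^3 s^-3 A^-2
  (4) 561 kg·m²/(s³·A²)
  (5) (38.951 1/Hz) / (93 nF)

Dimensions:
  (1) Ω = V·A⁻¹ = kg·m²·s⁻³·A⁻²
  (2) kg·m²·s⁻³·A⁻²
  (3) kg·m³·s⁻³·A⁻²
  (4) kg·m²·s⁻³·A⁻²
  (5) [s] / [kg⁻¹·m⁻²·s⁴·A²] = kg·m²·s⁻³·A⁻²
All reduce to kg·m²·s⁻³·A⁻² except (3), which is kg·m³·s⁻³·A⁻².

(3)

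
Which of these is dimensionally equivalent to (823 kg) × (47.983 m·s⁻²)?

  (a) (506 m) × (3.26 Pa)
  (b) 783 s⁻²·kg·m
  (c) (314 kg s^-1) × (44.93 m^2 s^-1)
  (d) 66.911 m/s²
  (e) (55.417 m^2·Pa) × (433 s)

(b)

Reference: [kg] · [m·s⁻²] = kg·m·s⁻².
Each option:
  (a) [m] · [kg·m⁻¹·s⁻²] = kg·s⁻²
  (b) kg·m·s⁻²  ← same
  (c) [kg·s⁻¹] · [m²·s⁻¹] = kg·m²·s⁻²
  (d) m·s⁻²
  (e) [kg·m·s⁻²] · [s] = kg·m·s⁻¹
Only (b) matches kg·m·s⁻².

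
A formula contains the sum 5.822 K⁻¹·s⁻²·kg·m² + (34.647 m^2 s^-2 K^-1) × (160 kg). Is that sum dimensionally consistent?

Yes

Expand each in SI base units:
  5.822 K⁻¹·s⁻²·kg·m²:  kg·m²·s⁻²·K⁻¹
  (34.647 m^2 s^-2 K^-1) × (160 kg):  [m²·s⁻²·K⁻¹] · [kg] = kg·m²·s⁻²·K⁻¹
Both are kg·m²·s⁻²·K⁻¹, so they have the same dimensions and can be added.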